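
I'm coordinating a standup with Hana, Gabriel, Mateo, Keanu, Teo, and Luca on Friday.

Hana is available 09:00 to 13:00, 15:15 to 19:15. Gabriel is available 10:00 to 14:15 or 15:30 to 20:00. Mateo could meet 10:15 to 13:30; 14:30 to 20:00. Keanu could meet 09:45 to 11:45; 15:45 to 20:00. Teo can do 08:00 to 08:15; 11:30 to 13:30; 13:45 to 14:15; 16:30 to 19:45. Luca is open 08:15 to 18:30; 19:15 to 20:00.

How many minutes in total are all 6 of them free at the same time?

Hana ∩ Gabriel: 10:00-13:00, 15:30-19:15.
Hana ∩ Gabriel ∩ Mateo: 10:15-13:00, 15:30-19:15.
Hana ∩ Gabriel ∩ Mateo ∩ Keanu: 10:15-11:45, 15:45-19:15.
Hana ∩ Gabriel ∩ Mateo ∩ Keanu ∩ Teo: 11:30-11:45, 16:30-19:15.
Hana ∩ Gabriel ∩ Mateo ∩ Keanu ∩ Teo ∩ Luca: 11:30-11:45, 16:30-18:30.
Summing the common windows: 15 + 120 = 135 minutes.

135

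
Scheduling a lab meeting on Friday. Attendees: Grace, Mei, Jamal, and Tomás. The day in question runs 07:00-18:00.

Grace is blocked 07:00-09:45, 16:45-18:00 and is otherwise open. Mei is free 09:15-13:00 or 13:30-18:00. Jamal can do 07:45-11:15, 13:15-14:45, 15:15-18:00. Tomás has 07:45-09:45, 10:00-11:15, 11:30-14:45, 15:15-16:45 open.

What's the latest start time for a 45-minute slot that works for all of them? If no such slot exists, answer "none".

16:00

Grace free: 09:45-16:45 (invert busy blocks within the working day).
Mei free: 09:15-13:00, 13:30-18:00.
Jamal free: 07:45-11:15, 13:15-14:45, 15:15-18:00.
Tomás free: 07:45-09:45, 10:00-11:15, 11:30-14:45, 15:15-16:45.
Grace ∩ Mei: 09:45-13:00, 13:30-16:45.
Grace ∩ Mei ∩ Jamal: 09:45-11:15, 13:30-14:45, 15:15-16:45.
Grace ∩ Mei ∩ Jamal ∩ Tomás: 10:00-11:15, 13:30-14:45, 15:15-16:45.
Those are the intersection windows.
The last common window of at least 45 minutes is 15:15-16:45; a 45-minute meeting can start as late as 16:00 and still end by 16:45.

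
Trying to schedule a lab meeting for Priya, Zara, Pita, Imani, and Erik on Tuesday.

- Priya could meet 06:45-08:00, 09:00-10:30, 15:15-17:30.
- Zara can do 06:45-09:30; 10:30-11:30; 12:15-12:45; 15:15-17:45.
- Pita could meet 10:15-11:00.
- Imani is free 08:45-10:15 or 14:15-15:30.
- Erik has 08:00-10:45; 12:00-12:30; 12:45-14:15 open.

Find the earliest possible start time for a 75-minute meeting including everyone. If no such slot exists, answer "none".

Priya ∩ Zara: 06:45-08:00, 09:00-09:30, 15:15-17:30.
Priya ∩ Zara ∩ Pita: ∅.
Priya ∩ Zara ∩ Pita ∩ Imani: ∅.
Priya ∩ Zara ∩ Pita ∩ Imani ∩ Erik: ∅.
There is no time when everyone is free.
No common window is at least 75 minutes long.

none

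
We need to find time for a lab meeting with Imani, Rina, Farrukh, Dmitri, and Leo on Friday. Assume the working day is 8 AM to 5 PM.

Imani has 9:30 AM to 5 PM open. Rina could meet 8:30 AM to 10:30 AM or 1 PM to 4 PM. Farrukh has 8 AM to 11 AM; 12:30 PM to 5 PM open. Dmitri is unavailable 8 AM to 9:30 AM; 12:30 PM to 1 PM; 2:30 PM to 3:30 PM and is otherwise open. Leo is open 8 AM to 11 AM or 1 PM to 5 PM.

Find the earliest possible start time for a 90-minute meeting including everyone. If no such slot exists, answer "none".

Imani free: 09:30-17:00.
Rina free: 08:30-10:30, 13:00-16:00.
Farrukh free: 08:00-11:00, 12:30-17:00.
Dmitri free: 09:30-12:30, 13:00-14:30, 15:30-17:00 (invert busy blocks within the working day).
Leo free: 08:00-11:00, 13:00-17:00.
Imani ∩ Rina: 09:30-10:30, 13:00-16:00.
Imani ∩ Rina ∩ Farrukh: 09:30-10:30, 13:00-16:00.
Imani ∩ Rina ∩ Farrukh ∩ Dmitri: 09:30-10:30, 13:00-14:30, 15:30-16:00.
Imani ∩ Rina ∩ Farrukh ∩ Dmitri ∩ Leo: 09:30-10:30, 13:00-14:30, 15:30-16:00.
Those are the intersection windows.
The first common window of at least 90 minutes is 13:00-14:30, so the earliest start is 13:00.

13:00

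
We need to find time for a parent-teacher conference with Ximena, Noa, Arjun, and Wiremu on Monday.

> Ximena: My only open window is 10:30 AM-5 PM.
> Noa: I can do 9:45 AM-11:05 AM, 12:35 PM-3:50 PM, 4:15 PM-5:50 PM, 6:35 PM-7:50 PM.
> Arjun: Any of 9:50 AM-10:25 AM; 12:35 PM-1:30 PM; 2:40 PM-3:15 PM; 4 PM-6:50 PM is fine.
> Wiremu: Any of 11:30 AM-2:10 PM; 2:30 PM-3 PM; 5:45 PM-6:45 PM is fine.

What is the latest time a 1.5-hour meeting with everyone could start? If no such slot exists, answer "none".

none

Ximena ∩ Noa: 10:30-11:05, 12:35-15:50, 16:15-17:00.
Ximena ∩ Noa ∩ Arjun: 12:35-13:30, 14:40-15:15, 16:15-17:00.
Ximena ∩ Noa ∩ Arjun ∩ Wiremu: 12:35-13:30, 14:40-15:00.
No common window is at least 90 minutes long.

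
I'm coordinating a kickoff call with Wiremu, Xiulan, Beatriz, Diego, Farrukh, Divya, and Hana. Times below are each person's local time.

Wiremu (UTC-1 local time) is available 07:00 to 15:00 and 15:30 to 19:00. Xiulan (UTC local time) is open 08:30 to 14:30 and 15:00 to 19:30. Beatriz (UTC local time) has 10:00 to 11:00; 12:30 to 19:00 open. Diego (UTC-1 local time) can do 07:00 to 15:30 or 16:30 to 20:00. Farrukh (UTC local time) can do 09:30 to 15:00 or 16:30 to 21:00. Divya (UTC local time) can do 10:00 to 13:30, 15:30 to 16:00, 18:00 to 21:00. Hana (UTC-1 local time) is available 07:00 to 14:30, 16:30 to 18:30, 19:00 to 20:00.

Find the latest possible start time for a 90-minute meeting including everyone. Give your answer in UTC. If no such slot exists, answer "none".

none

Wiremu in UTC: 08:00-16:00, 16:30-20:00 (add 1h to convert from UTC-1).
Xiulan in UTC: 08:30-14:30, 15:00-19:30.
Beatriz in UTC: 10:00-11:00, 12:30-19:00.
Diego in UTC: 08:00-16:30, 17:30-21:00 (add 1h to convert from UTC-1).
Farrukh in UTC: 09:30-15:00, 16:30-21:00.
Divya in UTC: 10:00-13:30, 15:30-16:00, 18:00-21:00.
Hana in UTC: 08:00-15:30, 17:30-19:30, 20:00-21:00 (add 1h to convert from UTC-1).
Wiremu ∩ Xiulan: 08:30-14:30, 15:00-16:00, 16:30-19:30.
Wiremu ∩ Xiulan ∩ Beatriz: 10:00-11:00, 12:30-14:30, 15:00-16:00, 16:30-19:00.
Wiremu ∩ Xiulan ∩ Beatriz ∩ Diego: 10:00-11:00, 12:30-14:30, 15:00-16:00, 17:30-19:00.
Wiremu ∩ Xiulan ∩ Beatriz ∩ Diego ∩ Farrukh: 10:00-11:00, 12:30-14:30, 17:30-19:00.
Wiremu ∩ Xiulan ∩ Beatriz ∩ Diego ∩ Farrukh ∩ Divya: 10:00-11:00, 12:30-13:30, 18:00-19:00.
Wiremu ∩ Xiulan ∩ Beatriz ∩ Diego ∩ Farrukh ∩ Divya ∩ Hana: 10:00-11:00, 12:30-13:30, 18:00-19:00.
Those are the intersection windows.
No common window is at least 90 minutes long.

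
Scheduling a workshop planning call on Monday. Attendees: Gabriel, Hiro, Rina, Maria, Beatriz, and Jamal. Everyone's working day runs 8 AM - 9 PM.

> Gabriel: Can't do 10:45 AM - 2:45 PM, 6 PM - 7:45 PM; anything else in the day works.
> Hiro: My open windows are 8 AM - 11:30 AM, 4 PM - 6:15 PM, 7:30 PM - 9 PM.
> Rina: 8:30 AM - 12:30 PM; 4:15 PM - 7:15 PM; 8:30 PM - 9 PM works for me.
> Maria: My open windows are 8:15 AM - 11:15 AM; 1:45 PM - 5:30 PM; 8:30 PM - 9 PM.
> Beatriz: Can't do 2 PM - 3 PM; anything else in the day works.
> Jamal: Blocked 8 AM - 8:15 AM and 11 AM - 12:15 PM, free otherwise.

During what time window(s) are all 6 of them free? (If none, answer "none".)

08:30-10:45, 16:15-17:30, 20:30-21:00

Gabriel free: 08:00-10:45, 14:45-18:00, 19:45-21:00 (invert busy blocks within the working day).
Hiro free: 08:00-11:30, 16:00-18:15, 19:30-21:00.
Rina free: 08:30-12:30, 16:15-19:15, 20:30-21:00.
Maria free: 08:15-11:15, 13:45-17:30, 20:30-21:00.
Beatriz free: 08:00-14:00, 15:00-21:00 (invert busy blocks within the working day).
Jamal free: 08:15-11:00, 12:15-21:00 (invert busy blocks within the working day).
Gabriel ∩ Hiro: 08:00-10:45, 16:00-18:00, 19:45-21:00.
Gabriel ∩ Hiro ∩ Rina: 08:30-10:45, 16:15-18:00, 20:30-21:00.
Gabriel ∩ Hiro ∩ Rina ∩ Maria: 08:30-10:45, 16:15-17:30, 20:30-21:00.
Gabriel ∩ Hiro ∩ Rina ∩ Maria ∩ Beatriz: 08:30-10:45, 16:15-17:30, 20:30-21:00.
Gabriel ∩ Hiro ∩ Rina ∩ Maria ∩ Beatriz ∩ Jamal: 08:30-10:45, 16:15-17:30, 20:30-21:00.
Those are the intersection windows.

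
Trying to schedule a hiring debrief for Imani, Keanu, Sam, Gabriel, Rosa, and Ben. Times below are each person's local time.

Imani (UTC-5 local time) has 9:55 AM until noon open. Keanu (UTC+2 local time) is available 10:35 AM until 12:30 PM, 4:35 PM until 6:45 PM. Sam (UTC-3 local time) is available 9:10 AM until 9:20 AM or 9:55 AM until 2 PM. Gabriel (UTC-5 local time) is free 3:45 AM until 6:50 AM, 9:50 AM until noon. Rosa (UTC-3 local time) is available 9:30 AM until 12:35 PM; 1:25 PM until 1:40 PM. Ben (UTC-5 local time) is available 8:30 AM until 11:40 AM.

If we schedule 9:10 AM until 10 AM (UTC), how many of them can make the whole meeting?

2

Imani in UTC: 14:55-17:00 (add 5h to convert from UTC-5).
Keanu in UTC: 08:35-10:30, 14:35-16:45 (subtract 2h to convert from UTC+2).
Sam in UTC: 12:10-12:20, 12:55-17:00 (add 3h to convert from UTC-3).
Gabriel in UTC: 08:45-11:50, 14:50-17:00 (add 5h to convert from UTC-5).
Rosa in UTC: 12:30-15:35, 16:25-16:40 (add 3h to convert from UTC-3).
Ben in UTC: 13:30-16:40 (add 5h to convert from UTC-5).
Keanu and Gabriel can make the full 09:10-10:00 slot — that's 2.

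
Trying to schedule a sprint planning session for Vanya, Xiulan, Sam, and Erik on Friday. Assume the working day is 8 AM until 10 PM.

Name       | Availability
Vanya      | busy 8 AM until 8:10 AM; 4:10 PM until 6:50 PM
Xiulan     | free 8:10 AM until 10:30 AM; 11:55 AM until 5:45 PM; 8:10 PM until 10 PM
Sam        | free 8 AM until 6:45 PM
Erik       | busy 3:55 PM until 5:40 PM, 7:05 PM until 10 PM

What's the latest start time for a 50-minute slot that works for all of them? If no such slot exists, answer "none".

Vanya free: 08:10-16:10, 18:50-22:00 (invert busy blocks within the working day).
Xiulan free: 08:10-10:30, 11:55-17:45, 20:10-22:00.
Sam free: 08:00-18:45.
Erik free: 08:00-15:55, 17:40-19:05 (invert busy blocks within the working day).
Vanya ∩ Xiulan: 08:10-10:30, 11:55-16:10, 20:10-22:00.
Vanya ∩ Xiulan ∩ Sam: 08:10-10:30, 11:55-16:10.
Vanya ∩ Xiulan ∩ Sam ∩ Erik: 08:10-10:30, 11:55-15:55.
So the common availability across everyone is 08:10-10:30, 11:55-15:55.
The last common window of at least 50 minutes is 11:55-15:55; a 50-minute meeting can start as late as 15:05 and still end by 15:55.

15:05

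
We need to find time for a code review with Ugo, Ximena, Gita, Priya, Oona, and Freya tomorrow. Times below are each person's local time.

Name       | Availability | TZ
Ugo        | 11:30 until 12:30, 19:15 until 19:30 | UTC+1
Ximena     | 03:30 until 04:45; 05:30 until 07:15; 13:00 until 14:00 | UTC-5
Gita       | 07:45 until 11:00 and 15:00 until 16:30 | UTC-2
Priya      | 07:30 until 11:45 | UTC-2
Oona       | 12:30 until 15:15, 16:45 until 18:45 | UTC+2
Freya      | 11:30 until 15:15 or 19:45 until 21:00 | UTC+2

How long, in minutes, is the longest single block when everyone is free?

Ugo in UTC: 10:30-11:30, 18:15-18:30 (subtract 1h to convert from UTC+1).
Ximena in UTC: 08:30-09:45, 10:30-12:15, 18:00-19:00 (add 5h to convert from UTC-5).
Gita in UTC: 09:45-13:00, 17:00-18:30 (add 2h to convert from UTC-2).
Priya in UTC: 09:30-13:45 (add 2h to convert from UTC-2).
Oona in UTC: 10:30-13:15, 14:45-16:45 (subtract 2h to convert from UTC+2).
Freya in UTC: 09:30-13:15, 17:45-19:00 (subtract 2h to convert from UTC+2).
Ugo ∩ Ximena: 10:30-11:30, 18:15-18:30.
Ugo ∩ Ximena ∩ Gita: 10:30-11:30, 18:15-18:30.
Ugo ∩ Ximena ∩ Gita ∩ Priya: 10:30-11:30.
Ugo ∩ Ximena ∩ Gita ∩ Priya ∩ Oona: 10:30-11:30.
Ugo ∩ Ximena ∩ Gita ∩ Priya ∩ Oona ∩ Freya: 10:30-11:30.
So the common availability across everyone is 10:30-11:30.
The longest is 10:30-11:30 at 60 minutes.

60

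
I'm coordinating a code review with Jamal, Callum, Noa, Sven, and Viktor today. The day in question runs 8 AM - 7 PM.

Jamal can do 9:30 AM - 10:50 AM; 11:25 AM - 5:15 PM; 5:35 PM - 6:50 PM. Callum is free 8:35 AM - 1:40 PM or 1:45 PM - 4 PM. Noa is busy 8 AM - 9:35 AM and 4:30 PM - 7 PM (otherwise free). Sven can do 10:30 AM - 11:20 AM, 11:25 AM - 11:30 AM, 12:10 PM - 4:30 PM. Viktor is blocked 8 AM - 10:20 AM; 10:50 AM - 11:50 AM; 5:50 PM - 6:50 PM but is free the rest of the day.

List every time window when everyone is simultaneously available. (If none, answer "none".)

Jamal free: 09:30-10:50, 11:25-17:15, 17:35-18:50.
Callum free: 08:35-13:40, 13:45-16:00.
Noa free: 09:35-16:30 (invert busy blocks within the working day).
Sven free: 10:30-11:20, 11:25-11:30, 12:10-16:30.
Viktor free: 10:20-10:50, 11:50-17:50, 18:50-19:00 (invert busy blocks within the working day).
Jamal ∩ Callum: 09:30-10:50, 11:25-13:40, 13:45-16:00.
Jamal ∩ Callum ∩ Noa: 09:35-10:50, 11:25-13:40, 13:45-16:00.
Jamal ∩ Callum ∩ Noa ∩ Sven: 10:30-10:50, 11:25-11:30, 12:10-13:40, 13:45-16:00.
Jamal ∩ Callum ∩ Noa ∩ Sven ∩ Viktor: 10:30-10:50, 12:10-13:40, 13:45-16:00.
Those are the intersection windows.

10:30-10:50, 12:10-13:40, 13:45-16:00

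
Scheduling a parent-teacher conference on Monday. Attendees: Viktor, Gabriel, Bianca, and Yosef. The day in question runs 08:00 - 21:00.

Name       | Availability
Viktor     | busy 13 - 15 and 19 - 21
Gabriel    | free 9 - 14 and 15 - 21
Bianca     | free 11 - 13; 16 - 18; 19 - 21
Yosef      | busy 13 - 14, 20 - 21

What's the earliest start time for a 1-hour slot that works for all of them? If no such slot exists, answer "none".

11:00

Viktor free: 08:00-13:00, 15:00-19:00 (invert busy blocks within the working day).
Gabriel free: 09:00-14:00, 15:00-21:00.
Bianca free: 11:00-13:00, 16:00-18:00, 19:00-21:00.
Yosef free: 08:00-13:00, 14:00-20:00 (invert busy blocks within the working day).
Viktor ∩ Gabriel: 09:00-13:00, 15:00-19:00.
Viktor ∩ Gabriel ∩ Bianca: 11:00-13:00, 16:00-18:00.
Viktor ∩ Gabriel ∩ Bianca ∩ Yosef: 11:00-13:00, 16:00-18:00.
Those are the intersection windows.
The first common window of at least 60 minutes is 11:00-13:00, so the earliest start is 11:00.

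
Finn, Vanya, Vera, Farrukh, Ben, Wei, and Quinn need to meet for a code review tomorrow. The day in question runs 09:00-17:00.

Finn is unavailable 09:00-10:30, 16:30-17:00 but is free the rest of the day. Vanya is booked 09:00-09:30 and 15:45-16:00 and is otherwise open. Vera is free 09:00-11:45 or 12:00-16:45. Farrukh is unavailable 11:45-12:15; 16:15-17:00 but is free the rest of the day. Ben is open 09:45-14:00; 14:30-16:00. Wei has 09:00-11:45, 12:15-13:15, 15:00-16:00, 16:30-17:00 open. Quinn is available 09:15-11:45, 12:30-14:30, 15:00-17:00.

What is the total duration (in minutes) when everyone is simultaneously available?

165

Finn free: 10:30-16:30 (invert busy blocks within the working day).
Vanya free: 09:30-15:45, 16:00-17:00 (invert busy blocks within the working day).
Vera free: 09:00-11:45, 12:00-16:45.
Farrukh free: 09:00-11:45, 12:15-16:15 (invert busy blocks within the working day).
Ben free: 09:45-14:00, 14:30-16:00.
Wei free: 09:00-11:45, 12:15-13:15, 15:00-16:00, 16:30-17:00.
Quinn free: 09:15-11:45, 12:30-14:30, 15:00-17:00.
Finn ∩ Vanya: 10:30-15:45, 16:00-16:30.
Finn ∩ Vanya ∩ Vera: 10:30-11:45, 12:00-15:45, 16:00-16:30.
Finn ∩ Vanya ∩ Vera ∩ Farrukh: 10:30-11:45, 12:15-15:45, 16:00-16:15.
Finn ∩ Vanya ∩ Vera ∩ Farrukh ∩ Ben: 10:30-11:45, 12:15-14:00, 14:30-15:45.
Finn ∩ Vanya ∩ Vera ∩ Farrukh ∩ Ben ∩ Wei: 10:30-11:45, 12:15-13:15, 15:00-15:45.
Finn ∩ Vanya ∩ Vera ∩ Farrukh ∩ Ben ∩ Wei ∩ Quinn: 10:30-11:45, 12:30-13:15, 15:00-15:45.
Summing the common windows: 75 + 45 + 45 = 165 minutes.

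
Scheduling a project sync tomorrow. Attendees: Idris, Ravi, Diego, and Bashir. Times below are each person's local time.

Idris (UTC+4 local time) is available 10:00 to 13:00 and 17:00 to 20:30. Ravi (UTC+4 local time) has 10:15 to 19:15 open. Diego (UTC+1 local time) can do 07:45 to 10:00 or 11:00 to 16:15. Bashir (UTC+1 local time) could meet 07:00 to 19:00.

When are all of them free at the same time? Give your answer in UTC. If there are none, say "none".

Idris in UTC: 06:00-09:00, 13:00-16:30 (subtract 4h to convert from UTC+4).
Ravi in UTC: 06:15-15:15 (subtract 4h to convert from UTC+4).
Diego in UTC: 06:45-09:00, 10:00-15:15 (subtract 1h to convert from UTC+1).
Bashir in UTC: 06:00-18:00 (subtract 1h to convert from UTC+1).
Idris ∩ Ravi: 06:15-09:00, 13:00-15:15.
Idris ∩ Ravi ∩ Diego: 06:45-09:00, 13:00-15:15.
Idris ∩ Ravi ∩ Diego ∩ Bashir: 06:45-09:00, 13:00-15:15.

06:45-09:00, 13:00-15:15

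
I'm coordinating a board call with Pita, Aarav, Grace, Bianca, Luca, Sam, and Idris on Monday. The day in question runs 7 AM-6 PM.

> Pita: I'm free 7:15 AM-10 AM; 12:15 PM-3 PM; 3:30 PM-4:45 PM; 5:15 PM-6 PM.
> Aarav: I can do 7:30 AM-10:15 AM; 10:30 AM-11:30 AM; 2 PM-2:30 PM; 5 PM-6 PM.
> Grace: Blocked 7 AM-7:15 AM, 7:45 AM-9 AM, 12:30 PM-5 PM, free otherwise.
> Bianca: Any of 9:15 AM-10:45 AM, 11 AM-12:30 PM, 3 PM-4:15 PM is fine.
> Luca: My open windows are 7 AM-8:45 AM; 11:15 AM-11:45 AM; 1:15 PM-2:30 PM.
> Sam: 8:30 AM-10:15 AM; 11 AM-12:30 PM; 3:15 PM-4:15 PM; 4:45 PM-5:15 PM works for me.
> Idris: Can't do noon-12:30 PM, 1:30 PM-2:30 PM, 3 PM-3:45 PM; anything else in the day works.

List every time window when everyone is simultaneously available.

none

Pita free: 07:15-10:00, 12:15-15:00, 15:30-16:45, 17:15-18:00.
Aarav free: 07:30-10:15, 10:30-11:30, 14:00-14:30, 17:00-18:00.
Grace free: 07:15-07:45, 09:00-12:30, 17:00-18:00 (invert busy blocks within the working day).
Bianca free: 09:15-10:45, 11:00-12:30, 15:00-16:15.
Luca free: 07:00-08:45, 11:15-11:45, 13:15-14:30.
Sam free: 08:30-10:15, 11:00-12:30, 15:15-16:15, 16:45-17:15.
Idris free: 07:00-12:00, 12:30-13:30, 14:30-15:00, 15:45-18:00 (invert busy blocks within the working day).
Pita ∩ Aarav: 07:30-10:00, 14:00-14:30, 17:15-18:00.
Pita ∩ Aarav ∩ Grace: 07:30-07:45, 09:00-10:00, 17:15-18:00.
Pita ∩ Aarav ∩ Grace ∩ Bianca: 09:15-10:00.
Pita ∩ Aarav ∩ Grace ∩ Bianca ∩ Luca: ∅.
Pita ∩ Aarav ∩ Grace ∩ Bianca ∩ Luca ∩ Sam: ∅.
Pita ∩ Aarav ∩ Grace ∩ Bianca ∩ Luca ∩ Sam ∩ Idris: ∅.
There is no time when everyone is free.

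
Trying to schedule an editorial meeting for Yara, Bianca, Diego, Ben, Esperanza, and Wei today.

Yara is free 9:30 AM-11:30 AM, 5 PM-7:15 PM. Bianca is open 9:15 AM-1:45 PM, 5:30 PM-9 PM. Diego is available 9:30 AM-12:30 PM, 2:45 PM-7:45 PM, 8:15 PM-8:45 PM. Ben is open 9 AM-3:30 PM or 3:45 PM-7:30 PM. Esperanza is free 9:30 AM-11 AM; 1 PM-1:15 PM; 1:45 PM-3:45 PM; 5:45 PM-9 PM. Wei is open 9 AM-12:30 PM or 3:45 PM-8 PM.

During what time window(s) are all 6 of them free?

09:30-11:00, 17:45-19:15

Yara ∩ Bianca: 09:30-11:30, 17:30-19:15.
Yara ∩ Bianca ∩ Diego: 09:30-11:30, 17:30-19:15.
Yara ∩ Bianca ∩ Diego ∩ Ben: 09:30-11:30, 17:30-19:15.
Yara ∩ Bianca ∩ Diego ∩ Ben ∩ Esperanza: 09:30-11:00, 17:45-19:15.
Yara ∩ Bianca ∩ Diego ∩ Ben ∩ Esperanza ∩ Wei: 09:30-11:00, 17:45-19:15.
Those are the intersection windows.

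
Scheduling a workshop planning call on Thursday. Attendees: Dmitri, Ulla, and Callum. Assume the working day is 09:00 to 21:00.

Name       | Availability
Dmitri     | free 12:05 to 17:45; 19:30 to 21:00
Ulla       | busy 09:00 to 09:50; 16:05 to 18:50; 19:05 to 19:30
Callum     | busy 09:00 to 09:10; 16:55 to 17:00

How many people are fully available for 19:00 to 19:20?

1

Dmitri free: 12:05-17:45, 19:30-21:00.
Ulla free: 09:50-16:05, 18:50-19:05, 19:30-21:00 (invert busy blocks within the working day).
Callum free: 09:10-16:55, 17:00-21:00 (invert busy blocks within the working day).
Callum can make the full 19:00-19:20 slot — that's 1.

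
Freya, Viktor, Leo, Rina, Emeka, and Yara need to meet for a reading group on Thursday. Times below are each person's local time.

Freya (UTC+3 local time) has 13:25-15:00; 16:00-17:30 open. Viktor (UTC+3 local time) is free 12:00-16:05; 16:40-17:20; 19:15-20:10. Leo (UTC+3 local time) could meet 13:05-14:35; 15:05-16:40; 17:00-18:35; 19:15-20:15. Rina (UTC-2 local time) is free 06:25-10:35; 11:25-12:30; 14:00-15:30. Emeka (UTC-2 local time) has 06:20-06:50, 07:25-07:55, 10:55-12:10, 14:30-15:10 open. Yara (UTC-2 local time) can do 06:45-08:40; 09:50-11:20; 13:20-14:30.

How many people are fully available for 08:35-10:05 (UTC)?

1

Freya in UTC: 10:25-12:00, 13:00-14:30 (subtract 3h to convert from UTC+3).
Viktor in UTC: 09:00-13:05, 13:40-14:20, 16:15-17:10 (subtract 3h to convert from UTC+3).
Leo in UTC: 10:05-11:35, 12:05-13:40, 14:00-15:35, 16:15-17:15 (subtract 3h to convert from UTC+3).
Rina in UTC: 08:25-12:35, 13:25-14:30, 16:00-17:30 (add 2h to convert from UTC-2).
Emeka in UTC: 08:20-08:50, 09:25-09:55, 12:55-14:10, 16:30-17:10 (add 2h to convert from UTC-2).
Yara in UTC: 08:45-10:40, 11:50-13:20, 15:20-16:30 (add 2h to convert from UTC-2).
Rina can make the full 08:35-10:05 slot — that's 1.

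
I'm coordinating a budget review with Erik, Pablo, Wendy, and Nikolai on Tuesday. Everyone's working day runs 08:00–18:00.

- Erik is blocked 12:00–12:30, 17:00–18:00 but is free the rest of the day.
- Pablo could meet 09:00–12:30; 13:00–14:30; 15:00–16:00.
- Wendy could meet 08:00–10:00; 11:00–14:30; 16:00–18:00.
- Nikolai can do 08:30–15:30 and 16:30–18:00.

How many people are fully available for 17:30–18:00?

Erik free: 08:00-12:00, 12:30-17:00 (invert busy blocks within the working day).
Pablo free: 09:00-12:30, 13:00-14:30, 15:00-16:00.
Wendy free: 08:00-10:00, 11:00-14:30, 16:00-18:00.
Nikolai free: 08:30-15:30, 16:30-18:00.
Wendy and Nikolai can make the full 17:30-18:00 slot — that's 2.

2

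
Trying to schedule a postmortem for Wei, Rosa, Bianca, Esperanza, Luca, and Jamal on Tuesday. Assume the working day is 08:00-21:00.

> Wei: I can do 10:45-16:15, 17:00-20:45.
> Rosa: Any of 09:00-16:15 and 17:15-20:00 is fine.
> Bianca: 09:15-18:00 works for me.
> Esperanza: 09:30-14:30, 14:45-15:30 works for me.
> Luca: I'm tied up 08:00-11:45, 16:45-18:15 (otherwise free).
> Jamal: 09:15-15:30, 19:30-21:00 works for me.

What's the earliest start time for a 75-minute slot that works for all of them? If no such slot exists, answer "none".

11:45

Wei free: 10:45-16:15, 17:00-20:45.
Rosa free: 09:00-16:15, 17:15-20:00.
Bianca free: 09:15-18:00.
Esperanza free: 09:30-14:30, 14:45-15:30.
Luca free: 11:45-16:45, 18:15-21:00 (invert busy blocks within the working day).
Jamal free: 09:15-15:30, 19:30-21:00.
Wei ∩ Rosa: 10:45-16:15, 17:15-20:00.
Wei ∩ Rosa ∩ Bianca: 10:45-16:15, 17:15-18:00.
Wei ∩ Rosa ∩ Bianca ∩ Esperanza: 10:45-14:30, 14:45-15:30.
Wei ∩ Rosa ∩ Bianca ∩ Esperanza ∩ Luca: 11:45-14:30, 14:45-15:30.
Wei ∩ Rosa ∩ Bianca ∩ Esperanza ∩ Luca ∩ Jamal: 11:45-14:30, 14:45-15:30.
The first common window of at least 75 minutes is 11:45-14:30, so the earliest start is 11:45.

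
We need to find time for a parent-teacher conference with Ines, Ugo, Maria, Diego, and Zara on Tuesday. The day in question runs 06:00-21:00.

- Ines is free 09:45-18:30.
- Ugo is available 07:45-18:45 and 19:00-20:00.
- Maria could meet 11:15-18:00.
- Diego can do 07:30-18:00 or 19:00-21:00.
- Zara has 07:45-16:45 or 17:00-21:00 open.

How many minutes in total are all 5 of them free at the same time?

Ines ∩ Ugo: 09:45-18:30.
Ines ∩ Ugo ∩ Maria: 11:15-18:00.
Ines ∩ Ugo ∩ Maria ∩ Diego: 11:15-18:00.
Ines ∩ Ugo ∩ Maria ∩ Diego ∩ Zara: 11:15-16:45, 17:00-18:00.
Those are the intersection windows.
Summing the common windows: 330 + 60 = 390 minutes.

390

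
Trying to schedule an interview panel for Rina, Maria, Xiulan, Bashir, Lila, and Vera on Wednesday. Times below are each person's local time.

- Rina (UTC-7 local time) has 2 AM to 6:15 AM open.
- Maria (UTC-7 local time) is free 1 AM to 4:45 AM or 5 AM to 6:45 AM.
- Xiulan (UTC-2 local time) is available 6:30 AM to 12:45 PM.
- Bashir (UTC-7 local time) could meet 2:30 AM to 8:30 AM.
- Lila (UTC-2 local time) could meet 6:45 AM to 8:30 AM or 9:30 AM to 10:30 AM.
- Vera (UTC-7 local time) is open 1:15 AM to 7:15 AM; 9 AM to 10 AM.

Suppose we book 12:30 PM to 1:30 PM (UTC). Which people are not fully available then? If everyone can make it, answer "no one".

Lila, Rina

Rina in UTC: 09:00-13:15 (add 7h to convert from UTC-7).
Maria in UTC: 08:00-11:45, 12:00-13:45 (add 7h to convert from UTC-7).
Xiulan in UTC: 08:30-14:45 (add 2h to convert from UTC-2).
Bashir in UTC: 09:30-15:30 (add 7h to convert from UTC-7).
Lila in UTC: 08:45-10:30, 11:30-12:30 (add 2h to convert from UTC-2).
Vera in UTC: 08:15-14:15, 16:00-17:00 (add 7h to convert from UTC-7).
Rina: not fully free for 12:30-13:30. Maria: free for 12:30-13:30. Xiulan: free for 12:30-13:30. Bashir: free for 12:30-13:30. Lila: not fully free for 12:30-13:30. Vera: free for 12:30-13:30.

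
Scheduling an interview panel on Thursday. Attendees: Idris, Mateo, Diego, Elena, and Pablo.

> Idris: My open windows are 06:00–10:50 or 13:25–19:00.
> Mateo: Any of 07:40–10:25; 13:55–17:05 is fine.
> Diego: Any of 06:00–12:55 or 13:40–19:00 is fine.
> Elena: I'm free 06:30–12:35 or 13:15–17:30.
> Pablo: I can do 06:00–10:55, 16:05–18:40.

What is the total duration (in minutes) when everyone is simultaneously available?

225

Idris ∩ Mateo: 07:40-10:25, 13:55-17:05.
Idris ∩ Mateo ∩ Diego: 07:40-10:25, 13:55-17:05.
Idris ∩ Mateo ∩ Diego ∩ Elena: 07:40-10:25, 13:55-17:05.
Idris ∩ Mateo ∩ Diego ∩ Elena ∩ Pablo: 07:40-10:25, 16:05-17:05.
So the common availability across everyone is 07:40-10:25, 16:05-17:05.
Summing the common windows: 165 + 60 = 225 minutes.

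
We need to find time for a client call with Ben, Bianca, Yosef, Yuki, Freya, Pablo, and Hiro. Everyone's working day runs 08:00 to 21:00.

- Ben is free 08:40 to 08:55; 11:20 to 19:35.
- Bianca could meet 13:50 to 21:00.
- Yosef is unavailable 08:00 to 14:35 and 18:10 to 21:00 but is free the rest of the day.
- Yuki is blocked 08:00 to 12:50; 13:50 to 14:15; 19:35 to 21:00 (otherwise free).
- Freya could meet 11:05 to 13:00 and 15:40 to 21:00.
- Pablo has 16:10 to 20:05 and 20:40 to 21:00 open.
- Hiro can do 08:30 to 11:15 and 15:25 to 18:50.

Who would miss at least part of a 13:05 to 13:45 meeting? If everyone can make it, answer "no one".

Bianca, Freya, Hiro, Pablo, Yosef

Ben free: 08:40-08:55, 11:20-19:35.
Bianca free: 13:50-21:00.
Yosef free: 14:35-18:10 (invert busy blocks within the working day).
Yuki free: 12:50-13:50, 14:15-19:35 (invert busy blocks within the working day).
Freya free: 11:05-13:00, 15:40-21:00.
Pablo free: 16:10-20:05, 20:40-21:00.
Hiro free: 08:30-11:15, 15:25-18:50.
Ben: free for 13:05-13:45. Bianca: not fully free for 13:05-13:45. Yosef: not fully free for 13:05-13:45. Yuki: free for 13:05-13:45. Freya: not fully free for 13:05-13:45. Pablo: not fully free for 13:05-13:45. Hiro: not fully free for 13:05-13:45.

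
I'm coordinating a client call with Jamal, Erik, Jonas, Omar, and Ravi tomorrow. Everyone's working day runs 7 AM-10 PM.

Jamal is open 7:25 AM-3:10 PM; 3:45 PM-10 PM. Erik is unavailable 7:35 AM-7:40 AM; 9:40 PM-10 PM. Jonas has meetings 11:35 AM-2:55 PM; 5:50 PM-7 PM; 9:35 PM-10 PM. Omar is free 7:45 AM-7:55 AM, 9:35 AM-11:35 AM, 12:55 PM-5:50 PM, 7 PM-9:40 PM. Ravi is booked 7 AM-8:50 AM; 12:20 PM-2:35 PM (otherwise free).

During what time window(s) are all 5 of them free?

09:35-11:35, 14:55-15:10, 15:45-17:50, 19:00-21:35

Jamal free: 07:25-15:10, 15:45-22:00.
Erik free: 07:00-07:35, 07:40-21:40 (invert busy blocks within the working day).
Jonas free: 07:00-11:35, 14:55-17:50, 19:00-21:35 (invert busy blocks within the working day).
Omar free: 07:45-07:55, 09:35-11:35, 12:55-17:50, 19:00-21:40.
Ravi free: 08:50-12:20, 14:35-22:00 (invert busy blocks within the working day).
Jamal ∩ Erik: 07:25-07:35, 07:40-15:10, 15:45-21:40.
Jamal ∩ Erik ∩ Jonas: 07:25-07:35, 07:40-11:35, 14:55-15:10, 15:45-17:50, 19:00-21:35.
Jamal ∩ Erik ∩ Jonas ∩ Omar: 07:45-07:55, 09:35-11:35, 14:55-15:10, 15:45-17:50, 19:00-21:35.
Jamal ∩ Erik ∩ Jonas ∩ Omar ∩ Ravi: 09:35-11:35, 14:55-15:10, 15:45-17:50, 19:00-21:35.
So the common availability across everyone is 09:35-11:35, 14:55-15:10, 15:45-17:50, 19:00-21:35.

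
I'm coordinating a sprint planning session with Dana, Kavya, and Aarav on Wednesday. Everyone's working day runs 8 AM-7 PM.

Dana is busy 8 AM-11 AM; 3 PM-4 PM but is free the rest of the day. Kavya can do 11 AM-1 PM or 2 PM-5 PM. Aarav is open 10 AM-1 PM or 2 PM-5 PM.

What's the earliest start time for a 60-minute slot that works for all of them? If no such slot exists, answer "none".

Dana free: 11:00-15:00, 16:00-19:00 (invert busy blocks within the working day).
Kavya free: 11:00-13:00, 14:00-17:00.
Aarav free: 10:00-13:00, 14:00-17:00.
Dana ∩ Kavya: 11:00-13:00, 14:00-15:00, 16:00-17:00.
Dana ∩ Kavya ∩ Aarav: 11:00-13:00, 14:00-15:00, 16:00-17:00.
So the common availability across everyone is 11:00-13:00, 14:00-15:00, 16:00-17:00.
The first common window of at least 60 minutes is 11:00-13:00, so the earliest start is 11:00.

11:00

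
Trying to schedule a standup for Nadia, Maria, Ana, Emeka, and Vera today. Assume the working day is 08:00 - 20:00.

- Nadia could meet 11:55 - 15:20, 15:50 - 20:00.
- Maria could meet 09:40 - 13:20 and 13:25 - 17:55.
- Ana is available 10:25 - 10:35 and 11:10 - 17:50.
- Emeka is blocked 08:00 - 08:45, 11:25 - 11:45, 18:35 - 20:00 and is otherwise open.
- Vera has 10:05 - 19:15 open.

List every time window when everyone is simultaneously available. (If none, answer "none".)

11:55-13:20, 13:25-15:20, 15:50-17:50

Nadia free: 11:55-15:20, 15:50-20:00.
Maria free: 09:40-13:20, 13:25-17:55.
Ana free: 10:25-10:35, 11:10-17:50.
Emeka free: 08:45-11:25, 11:45-18:35 (invert busy blocks within the working day).
Vera free: 10:05-19:15.
Nadia ∩ Maria: 11:55-13:20, 13:25-15:20, 15:50-17:55.
Nadia ∩ Maria ∩ Ana: 11:55-13:20, 13:25-15:20, 15:50-17:50.
Nadia ∩ Maria ∩ Ana ∩ Emeka: 11:55-13:20, 13:25-15:20, 15:50-17:50.
Nadia ∩ Maria ∩ Ana ∩ Emeka ∩ Vera: 11:55-13:20, 13:25-15:20, 15:50-17:50.
Those are the intersection windows.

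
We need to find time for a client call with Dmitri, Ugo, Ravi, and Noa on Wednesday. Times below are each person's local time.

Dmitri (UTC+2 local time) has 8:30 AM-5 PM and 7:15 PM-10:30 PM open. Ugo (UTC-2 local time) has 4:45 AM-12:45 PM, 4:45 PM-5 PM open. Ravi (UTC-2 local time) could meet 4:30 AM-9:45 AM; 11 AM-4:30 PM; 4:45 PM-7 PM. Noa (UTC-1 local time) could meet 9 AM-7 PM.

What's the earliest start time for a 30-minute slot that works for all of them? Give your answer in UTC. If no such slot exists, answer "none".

Dmitri in UTC: 06:30-15:00, 17:15-20:30 (subtract 2h to convert from UTC+2).
Ugo in UTC: 06:45-14:45, 18:45-19:00 (add 2h to convert from UTC-2).
Ravi in UTC: 06:30-11:45, 13:00-18:30, 18:45-21:00 (add 2h to convert from UTC-2).
Noa in UTC: 10:00-20:00 (add 1h to convert from UTC-1).
Dmitri ∩ Ugo: 06:45-14:45, 18:45-19:00.
Dmitri ∩ Ugo ∩ Ravi: 06:45-11:45, 13:00-14:45, 18:45-19:00.
Dmitri ∩ Ugo ∩ Ravi ∩ Noa: 10:00-11:45, 13:00-14:45, 18:45-19:00.
So the common availability across everyone is 10:00-11:45, 13:00-14:45, 18:45-19:00.
The first common window of at least 30 minutes is 10:00-11:45, so the earliest start is 10:00.

10:00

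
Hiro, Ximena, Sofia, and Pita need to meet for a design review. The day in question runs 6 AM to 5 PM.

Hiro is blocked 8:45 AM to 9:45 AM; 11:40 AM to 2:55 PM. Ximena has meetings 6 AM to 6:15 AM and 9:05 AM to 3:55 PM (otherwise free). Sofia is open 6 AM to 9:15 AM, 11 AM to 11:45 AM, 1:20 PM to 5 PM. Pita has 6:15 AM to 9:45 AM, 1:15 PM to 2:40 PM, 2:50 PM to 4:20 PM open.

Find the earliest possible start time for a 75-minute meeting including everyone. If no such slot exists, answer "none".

06:15

Hiro free: 06:00-08:45, 09:45-11:40, 14:55-17:00 (invert busy blocks within the working day).
Ximena free: 06:15-09:05, 15:55-17:00 (invert busy blocks within the working day).
Sofia free: 06:00-09:15, 11:00-11:45, 13:20-17:00.
Pita free: 06:15-09:45, 13:15-14:40, 14:50-16:20.
Hiro ∩ Ximena: 06:15-08:45, 15:55-17:00.
Hiro ∩ Ximena ∩ Sofia: 06:15-08:45, 15:55-17:00.
Hiro ∩ Ximena ∩ Sofia ∩ Pita: 06:15-08:45, 15:55-16:20.
The first common window of at least 75 minutes is 06:15-08:45, so the earliest start is 06:15.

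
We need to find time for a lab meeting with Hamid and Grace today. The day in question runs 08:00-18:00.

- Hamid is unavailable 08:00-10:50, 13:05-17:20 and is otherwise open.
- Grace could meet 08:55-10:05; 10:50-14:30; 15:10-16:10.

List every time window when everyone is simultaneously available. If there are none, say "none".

Hamid free: 10:50-13:05, 17:20-18:00 (invert busy blocks within the working day).
Grace free: 08:55-10:05, 10:50-14:30, 15:10-16:10.
Hamid ∩ Grace: 10:50-13:05.

10:50-13:05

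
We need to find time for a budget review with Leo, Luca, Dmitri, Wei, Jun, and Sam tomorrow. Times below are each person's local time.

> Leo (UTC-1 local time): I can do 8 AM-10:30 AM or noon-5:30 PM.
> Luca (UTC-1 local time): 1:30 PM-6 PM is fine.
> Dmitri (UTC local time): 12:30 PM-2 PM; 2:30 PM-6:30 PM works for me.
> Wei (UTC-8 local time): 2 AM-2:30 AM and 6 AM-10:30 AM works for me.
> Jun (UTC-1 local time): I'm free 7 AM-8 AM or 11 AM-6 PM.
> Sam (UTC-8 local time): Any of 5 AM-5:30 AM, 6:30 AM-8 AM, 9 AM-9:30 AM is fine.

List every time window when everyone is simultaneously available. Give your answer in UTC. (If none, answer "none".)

Leo in UTC: 09:00-11:30, 13:00-18:30 (add 1h to convert from UTC-1).
Luca in UTC: 14:30-19:00 (add 1h to convert from UTC-1).
Dmitri in UTC: 12:30-14:00, 14:30-18:30.
Wei in UTC: 10:00-10:30, 14:00-18:30 (add 8h to convert from UTC-8).
Jun in UTC: 08:00-09:00, 12:00-19:00 (add 1h to convert from UTC-1).
Sam in UTC: 13:00-13:30, 14:30-16:00, 17:00-17:30 (add 8h to convert from UTC-8).
Leo ∩ Luca: 14:30-18:30.
Leo ∩ Luca ∩ Dmitri: 14:30-18:30.
Leo ∩ Luca ∩ Dmitri ∩ Wei: 14:30-18:30.
Leo ∩ Luca ∩ Dmitri ∩ Wei ∩ Jun: 14:30-18:30.
Leo ∩ Luca ∩ Dmitri ∩ Wei ∩ Jun ∩ Sam: 14:30-16:00, 17:00-17:30.
Those are the intersection windows.

14:30-16:00, 17:00-17:30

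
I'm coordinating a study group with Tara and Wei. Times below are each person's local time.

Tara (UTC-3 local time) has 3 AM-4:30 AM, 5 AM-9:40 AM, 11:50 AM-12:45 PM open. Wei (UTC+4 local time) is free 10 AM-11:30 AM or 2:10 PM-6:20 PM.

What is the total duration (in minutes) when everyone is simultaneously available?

240

Tara in UTC: 06:00-07:30, 08:00-12:40, 14:50-15:45 (add 3h to convert from UTC-3).
Wei in UTC: 06:00-07:30, 10:10-14:20 (subtract 4h to convert from UTC+4).
Tara ∩ Wei: 06:00-07:30, 10:10-12:40.
Summing the common windows: 90 + 150 = 240 minutes.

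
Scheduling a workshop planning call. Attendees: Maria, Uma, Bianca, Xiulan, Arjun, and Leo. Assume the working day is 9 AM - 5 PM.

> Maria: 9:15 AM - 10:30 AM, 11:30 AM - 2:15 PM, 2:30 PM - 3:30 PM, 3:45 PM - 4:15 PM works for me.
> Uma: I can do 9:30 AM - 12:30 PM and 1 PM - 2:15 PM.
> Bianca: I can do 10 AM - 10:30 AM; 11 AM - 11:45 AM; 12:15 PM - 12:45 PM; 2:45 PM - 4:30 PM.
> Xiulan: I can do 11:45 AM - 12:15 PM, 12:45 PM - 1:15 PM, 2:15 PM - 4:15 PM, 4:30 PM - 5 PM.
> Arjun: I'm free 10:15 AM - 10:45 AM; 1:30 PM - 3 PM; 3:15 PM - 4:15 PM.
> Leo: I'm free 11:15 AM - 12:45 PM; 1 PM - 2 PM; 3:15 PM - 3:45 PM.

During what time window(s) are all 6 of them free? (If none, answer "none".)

Maria ∩ Uma: 09:30-10:30, 11:30-12:30, 13:00-14:15.
Maria ∩ Uma ∩ Bianca: 10:00-10:30, 11:30-11:45, 12:15-12:30.
Maria ∩ Uma ∩ Bianca ∩ Xiulan: ∅.
Maria ∩ Uma ∩ Bianca ∩ Xiulan ∩ Arjun: ∅.
Maria ∩ Uma ∩ Bianca ∩ Xiulan ∩ Arjun ∩ Leo: ∅.
There is no time when everyone is free.

none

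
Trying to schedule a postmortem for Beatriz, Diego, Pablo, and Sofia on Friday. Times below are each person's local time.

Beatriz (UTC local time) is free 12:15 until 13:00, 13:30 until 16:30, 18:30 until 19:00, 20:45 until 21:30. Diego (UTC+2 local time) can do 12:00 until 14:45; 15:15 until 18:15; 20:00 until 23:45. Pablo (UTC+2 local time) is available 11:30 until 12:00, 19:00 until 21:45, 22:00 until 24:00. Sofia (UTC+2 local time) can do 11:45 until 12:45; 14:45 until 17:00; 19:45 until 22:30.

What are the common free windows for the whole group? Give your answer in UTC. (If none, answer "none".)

18:30-19:00

Beatriz in UTC: 12:15-13:00, 13:30-16:30, 18:30-19:00, 20:45-21:30.
Diego in UTC: 10:00-12:45, 13:15-16:15, 18:00-21:45 (subtract 2h to convert from UTC+2).
Pablo in UTC: 09:30-10:00, 17:00-19:45, 20:00-22:00 (subtract 2h to convert from UTC+2).
Sofia in UTC: 09:45-10:45, 12:45-15:00, 17:45-20:30 (subtract 2h to convert from UTC+2).
Beatriz ∩ Diego: 12:15-12:45, 13:30-16:15, 18:30-19:00, 20:45-21:30.
Beatriz ∩ Diego ∩ Pablo: 18:30-19:00, 20:45-21:30.
Beatriz ∩ Diego ∩ Pablo ∩ Sofia: 18:30-19:00.
Those are the intersection windows.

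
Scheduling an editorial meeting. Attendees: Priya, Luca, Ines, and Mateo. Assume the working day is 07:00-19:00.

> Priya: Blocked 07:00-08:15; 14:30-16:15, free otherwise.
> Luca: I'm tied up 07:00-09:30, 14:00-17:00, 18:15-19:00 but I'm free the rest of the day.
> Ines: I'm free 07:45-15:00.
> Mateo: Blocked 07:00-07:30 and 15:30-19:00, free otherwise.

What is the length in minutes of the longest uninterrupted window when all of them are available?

Priya free: 08:15-14:30, 16:15-19:00 (invert busy blocks within the working day).
Luca free: 09:30-14:00, 17:00-18:15 (invert busy blocks within the working day).
Ines free: 07:45-15:00.
Mateo free: 07:30-15:30 (invert busy blocks within the working day).
Priya ∩ Luca: 09:30-14:00, 17:00-18:15.
Priya ∩ Luca ∩ Ines: 09:30-14:00.
Priya ∩ Luca ∩ Ines ∩ Mateo: 09:30-14:00.
The longest is 09:30-14:00 at 270 minutes.

270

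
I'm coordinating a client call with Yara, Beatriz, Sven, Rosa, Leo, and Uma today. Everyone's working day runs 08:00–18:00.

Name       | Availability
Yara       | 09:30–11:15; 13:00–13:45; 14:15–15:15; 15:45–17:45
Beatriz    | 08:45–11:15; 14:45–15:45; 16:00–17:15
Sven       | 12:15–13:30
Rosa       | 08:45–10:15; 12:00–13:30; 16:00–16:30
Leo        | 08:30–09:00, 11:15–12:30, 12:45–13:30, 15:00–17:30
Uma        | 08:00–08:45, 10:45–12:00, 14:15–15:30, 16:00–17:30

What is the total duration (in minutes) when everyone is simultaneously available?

Yara ∩ Beatriz: 09:30-11:15, 14:45-15:15, 16:00-17:15.
Yara ∩ Beatriz ∩ Sven: ∅.
Yara ∩ Beatriz ∩ Sven ∩ Rosa: ∅.
Yara ∩ Beatriz ∩ Sven ∩ Rosa ∩ Leo: ∅.
Yara ∩ Beatriz ∩ Sven ∩ Rosa ∩ Leo ∩ Uma: ∅.
There is no time when everyone is free.
There is no common window, so the total is 0 minutes.

0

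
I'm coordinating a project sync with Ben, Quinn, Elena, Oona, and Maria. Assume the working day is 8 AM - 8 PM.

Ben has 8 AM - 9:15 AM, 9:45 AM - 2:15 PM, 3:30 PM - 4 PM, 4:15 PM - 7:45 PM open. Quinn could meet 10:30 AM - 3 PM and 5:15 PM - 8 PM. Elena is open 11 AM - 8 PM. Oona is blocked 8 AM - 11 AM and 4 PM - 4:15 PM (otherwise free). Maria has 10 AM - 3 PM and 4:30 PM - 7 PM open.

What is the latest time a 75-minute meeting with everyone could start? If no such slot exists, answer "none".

Ben free: 08:00-09:15, 09:45-14:15, 15:30-16:00, 16:15-19:45.
Quinn free: 10:30-15:00, 17:15-20:00.
Elena free: 11:00-20:00.
Oona free: 11:00-16:00, 16:15-20:00 (invert busy blocks within the working day).
Maria free: 10:00-15:00, 16:30-19:00.
Ben ∩ Quinn: 10:30-14:15, 17:15-19:45.
Ben ∩ Quinn ∩ Elena: 11:00-14:15, 17:15-19:45.
Ben ∩ Quinn ∩ Elena ∩ Oona: 11:00-14:15, 17:15-19:45.
Ben ∩ Quinn ∩ Elena ∩ Oona ∩ Maria: 11:00-14:15, 17:15-19:00.
The last common window of at least 75 minutes is 17:15-19:00; a 75-minute meeting can start as late as 17:45 and still end by 19:00.

17:45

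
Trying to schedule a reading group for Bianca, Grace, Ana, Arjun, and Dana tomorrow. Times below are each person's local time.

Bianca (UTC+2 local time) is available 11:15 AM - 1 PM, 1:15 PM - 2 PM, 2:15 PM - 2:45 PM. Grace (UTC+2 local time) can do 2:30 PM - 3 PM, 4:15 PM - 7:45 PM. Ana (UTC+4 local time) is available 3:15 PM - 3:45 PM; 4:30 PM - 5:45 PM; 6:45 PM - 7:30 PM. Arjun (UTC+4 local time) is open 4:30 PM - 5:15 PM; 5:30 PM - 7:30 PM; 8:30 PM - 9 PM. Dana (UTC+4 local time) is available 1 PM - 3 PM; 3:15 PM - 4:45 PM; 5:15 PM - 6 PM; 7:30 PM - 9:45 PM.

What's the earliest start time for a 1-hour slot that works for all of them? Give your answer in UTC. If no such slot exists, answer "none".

none

Bianca in UTC: 09:15-11:00, 11:15-12:00, 12:15-12:45 (subtract 2h to convert from UTC+2).
Grace in UTC: 12:30-13:00, 14:15-17:45 (subtract 2h to convert from UTC+2).
Ana in UTC: 11:15-11:45, 12:30-13:45, 14:45-15:30 (subtract 4h to convert from UTC+4).
Arjun in UTC: 12:30-13:15, 13:30-15:30, 16:30-17:00 (subtract 4h to convert from UTC+4).
Dana in UTC: 09:00-11:00, 11:15-12:45, 13:15-14:00, 15:30-17:45 (subtract 4h to convert from UTC+4).
Bianca ∩ Grace: 12:30-12:45.
Bianca ∩ Grace ∩ Ana: 12:30-12:45.
Bianca ∩ Grace ∩ Ana ∩ Arjun: 12:30-12:45.
Bianca ∩ Grace ∩ Ana ∩ Arjun ∩ Dana: 12:30-12:45.
No common window is at least 60 minutes long.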